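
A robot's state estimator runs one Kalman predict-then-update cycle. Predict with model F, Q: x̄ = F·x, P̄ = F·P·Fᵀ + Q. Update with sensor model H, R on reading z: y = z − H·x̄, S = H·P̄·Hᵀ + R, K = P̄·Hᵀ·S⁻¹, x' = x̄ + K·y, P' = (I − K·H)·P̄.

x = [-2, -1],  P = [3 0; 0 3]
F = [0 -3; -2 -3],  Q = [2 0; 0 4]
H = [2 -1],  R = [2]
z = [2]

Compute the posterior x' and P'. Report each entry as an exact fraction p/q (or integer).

x̄ = F·x = [3, 7]
P̄ = F·P·Fᵀ + Q = [29 27; 27 43]
y = z − H·x̄ = [3]
S = H·P̄·Hᵀ + R = [53]
K = P̄·Hᵀ·S⁻¹ = [31/53; 11/53]
x' = x̄ + K·y = [252/53, 404/53]
P' = (I − K·H)·P̄ = [576/53 1090/53; 1090/53 2158/53]

x' = [252/53, 404/53]
P' = [576/53 1090/53; 1090/53 2158/53]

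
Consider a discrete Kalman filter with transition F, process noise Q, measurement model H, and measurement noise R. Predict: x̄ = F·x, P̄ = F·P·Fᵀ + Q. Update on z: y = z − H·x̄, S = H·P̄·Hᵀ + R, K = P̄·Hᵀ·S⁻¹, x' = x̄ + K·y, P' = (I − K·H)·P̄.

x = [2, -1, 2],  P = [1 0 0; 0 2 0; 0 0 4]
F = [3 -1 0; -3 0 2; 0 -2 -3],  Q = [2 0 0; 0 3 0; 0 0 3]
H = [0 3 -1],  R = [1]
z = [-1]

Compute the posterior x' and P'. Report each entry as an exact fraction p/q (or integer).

x' = [3077/444, -65/37, -1895/444]
P' = [4811/444 -54/37 -1913/444; -54/37 64/37 183/37; -1913/444 183/37 6707/444]

x̄ = F·x = [7, -2, -4]
P̄ = F·P·Fᵀ + Q = [13 -9 4; -9 28 -24; 4 -24 47]
y = z − H·x̄ = [1]
S = H·P̄·Hᵀ + R = [444]
K = P̄·Hᵀ·S⁻¹ = [-31/444; 9/37; -119/444]
x' = x̄ + K·y = [3077/444, -65/37, -1895/444]
P' = (I − K·H)·P̄ = [4811/444 -54/37 -1913/444; -54/37 64/37 183/37; -1913/444 183/37 6707/444]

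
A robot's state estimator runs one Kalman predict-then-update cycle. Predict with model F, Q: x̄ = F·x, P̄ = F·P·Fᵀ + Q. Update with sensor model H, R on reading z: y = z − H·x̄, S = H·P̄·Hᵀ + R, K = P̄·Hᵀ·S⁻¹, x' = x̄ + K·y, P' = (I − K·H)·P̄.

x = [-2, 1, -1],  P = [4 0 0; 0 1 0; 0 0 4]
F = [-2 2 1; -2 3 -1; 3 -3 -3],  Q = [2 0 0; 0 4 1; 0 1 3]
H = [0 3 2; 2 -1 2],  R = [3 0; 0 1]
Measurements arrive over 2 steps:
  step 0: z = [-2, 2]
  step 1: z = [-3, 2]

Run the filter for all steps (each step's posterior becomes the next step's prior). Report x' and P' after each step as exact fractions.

step 0: x' = [32775/48407, -28086/48407, -1466/48407], P' = [428182/48407 218666/48407 -327294/48407; 218666/48407 123579/48407 -167064/48407; -327294/48407 -167064/48407 259116/48407]
step 1: x' = [-2512655902/1320195841, -2962537495/1320195841, 2404287951/1320195841], P' = [7421138570/1320195841 3613244866/1320195841 -5691488712/1320195841; 3613244866/1320195841 2076570993/1320195841 -2769050544/1320195841; -5691488712/1320195841 -2769050544/1320195841 4608396462/1320195841]

step 0: x̄ = F·x = [5, 8, -6]
step 0: P̄ = F·P·Fᵀ + Q = [26 18 -42; 18 33 -20; -42 -20 84]
step 0: y = z − H·x̄ = [-14, 12]
step 0: S = H·P̄·Hᵀ + R = [396 97; 97 146]
step 0: K = P̄·Hᵀ·S⁻¹ = [470/48407 -16890/48407; 12203/48407 -20375/48407; 5680/48407 30708/48407]
step 0: x' = x̄ + K·y = [32775/48407, -28086/48407, -1466/48407]
step 0: P' = (I − K·H)·P̄ = [428182/48407 218666/48407 -327294/48407; 218666/48407 123579/48407 -167064/48407; -327294/48407 -167064/48407 259116/48407]
step 1: x̄ = F·x = [-123188/48407, -148342/48407, 186981/48407]
step 1: P̄ = F·P·Fᵀ + Q = [1454566/48407 -158638/48407 -2905992/48407; -158638/48407 346899/48407 444944/48407; -2905992/48407 444944/48407 6391266/48407]
step 1: y = z − H·x̄ = [-74157/48407, -179114/48407]
step 1: S = H·P̄·Hᵀ + R = [34171704/48407 13728347/48407; 13728347/48407 7385474/48407]
step 1: K = P̄·Hᵀ·S⁻¹ = [-181080942/1320195841 -153945150/1320195841; 230537297/1320195841 -388182349/1320195841; 303213764/1320195841 602866044/1320195841]
step 1: x' = x̄ + K·y = [-2512655902/1320195841, -2962537495/1320195841, 2404287951/1320195841]
step 1: P' = (I − K·H)·P̄ = [7421138570/1320195841 3613244866/1320195841 -5691488712/1320195841; 3613244866/1320195841 2076570993/1320195841 -2769050544/1320195841; -5691488712/1320195841 -2769050544/1320195841 4608396462/1320195841]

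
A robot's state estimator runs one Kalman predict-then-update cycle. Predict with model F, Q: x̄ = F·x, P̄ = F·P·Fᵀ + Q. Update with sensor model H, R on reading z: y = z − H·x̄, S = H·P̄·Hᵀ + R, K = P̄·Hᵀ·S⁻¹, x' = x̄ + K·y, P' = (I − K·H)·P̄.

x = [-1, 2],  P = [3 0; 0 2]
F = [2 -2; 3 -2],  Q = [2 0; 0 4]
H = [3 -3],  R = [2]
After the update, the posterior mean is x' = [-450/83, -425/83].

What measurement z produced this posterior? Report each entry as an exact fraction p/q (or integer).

x̄ = F·x = [-6, -7]
P̄ = F·P·Fᵀ + Q = [22 26; 26 39]
S = H·P̄·Hᵀ + R = [83]
K = P̄·Hᵀ·S⁻¹ = [-12/83; -39/83]
x' − x̄ = [48/83, 156/83] = K·y
y = (KᵀK)⁻¹·Kᵀ·(x' − x̄) = [-4]
z = y + H·x̄ = [-4] + [3] = [-1]

z = [-1]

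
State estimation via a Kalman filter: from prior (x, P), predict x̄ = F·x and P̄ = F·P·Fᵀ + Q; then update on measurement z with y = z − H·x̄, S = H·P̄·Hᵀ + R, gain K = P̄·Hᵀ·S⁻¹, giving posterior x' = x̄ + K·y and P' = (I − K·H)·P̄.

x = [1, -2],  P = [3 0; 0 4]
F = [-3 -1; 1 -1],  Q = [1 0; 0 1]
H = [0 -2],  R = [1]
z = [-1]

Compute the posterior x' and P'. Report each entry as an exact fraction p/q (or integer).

x' = [17/33, 19/33]
P' = [956/33 -5/33; -5/33 8/33]

x̄ = F·x = [-1, 3]
P̄ = F·P·Fᵀ + Q = [32 -5; -5 8]
y = z − H·x̄ = [5]
S = H·P̄·Hᵀ + R = [33]
K = P̄·Hᵀ·S⁻¹ = [10/33; -16/33]
x' = x̄ + K·y = [17/33, 19/33]
P' = (I − K·H)·P̄ = [956/33 -5/33; -5/33 8/33]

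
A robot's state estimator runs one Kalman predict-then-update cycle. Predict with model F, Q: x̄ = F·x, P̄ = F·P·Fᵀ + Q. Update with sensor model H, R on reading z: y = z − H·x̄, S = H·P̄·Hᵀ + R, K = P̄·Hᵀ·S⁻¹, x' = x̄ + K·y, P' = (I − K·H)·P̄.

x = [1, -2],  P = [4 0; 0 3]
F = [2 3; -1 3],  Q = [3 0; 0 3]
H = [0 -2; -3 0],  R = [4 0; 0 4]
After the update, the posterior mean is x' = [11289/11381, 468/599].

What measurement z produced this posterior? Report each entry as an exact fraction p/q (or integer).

x̄ = F·x = [-4, -7]
P̄ = F·P·Fᵀ + Q = [46 19; 19 34]
S = H·P̄·Hᵀ + R = [140 114; 114 418]
K = P̄·Hᵀ·S⁻¹ = [-2/599 -3747/11381; -577/1198 -3/599]
x' − x̄ = [56813/11381, 4661/599] = K·y
y = (KᵀK)⁻¹·Kᵀ·(x' − x̄) = [-16, -15]
z = y + H·x̄ = [-16, -15] + [14, 12] = [-2, -3]

z = [-2, -3]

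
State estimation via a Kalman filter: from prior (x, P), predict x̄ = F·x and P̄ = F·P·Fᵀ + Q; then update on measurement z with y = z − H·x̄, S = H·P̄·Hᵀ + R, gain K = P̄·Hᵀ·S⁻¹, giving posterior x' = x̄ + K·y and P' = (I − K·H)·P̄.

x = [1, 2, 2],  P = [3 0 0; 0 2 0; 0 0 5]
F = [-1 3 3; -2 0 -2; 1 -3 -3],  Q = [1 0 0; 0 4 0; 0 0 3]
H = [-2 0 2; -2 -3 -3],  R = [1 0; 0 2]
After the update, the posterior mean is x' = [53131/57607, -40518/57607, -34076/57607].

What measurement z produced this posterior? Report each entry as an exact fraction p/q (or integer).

z = [-3, 2]

x̄ = F·x = [11, -6, -11]
P̄ = F·P·Fᵀ + Q = [67 -24 -66; -24 36 24; -66 24 69]
S = H·P̄·Hᵀ + R = [1073 -566; -566 567]
K = P̄·Hᵀ·S⁻¹ = [-73846/288035 -4628/288035; -4056/57607 -17460/57607; 69888/288035 -4911/288035]
x' − x̄ = [-580546/57607, 305124/57607, 599601/57607] = K·y
y = (KᵀK)⁻¹·Kᵀ·(x' − x̄) = [41, -27]
z = y + H·x̄ = [41, -27] + [-44, 29] = [-3, 2]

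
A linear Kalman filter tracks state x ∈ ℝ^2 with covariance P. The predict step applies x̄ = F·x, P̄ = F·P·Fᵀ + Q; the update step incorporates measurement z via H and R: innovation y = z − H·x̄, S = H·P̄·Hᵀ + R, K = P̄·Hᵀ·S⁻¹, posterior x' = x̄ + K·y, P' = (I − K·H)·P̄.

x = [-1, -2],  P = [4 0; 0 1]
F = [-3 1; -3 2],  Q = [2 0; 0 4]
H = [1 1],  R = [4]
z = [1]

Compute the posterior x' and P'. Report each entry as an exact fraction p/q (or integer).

x' = [240/163, -81/163]
P' = [428/163 -120/163; -120/163 448/163]

x̄ = F·x = [1, -1]
P̄ = F·P·Fᵀ + Q = [39 38; 38 44]
y = z − H·x̄ = [1]
S = H·P̄·Hᵀ + R = [163]
K = P̄·Hᵀ·S⁻¹ = [77/163; 82/163]
x' = x̄ + K·y = [240/163, -81/163]
P' = (I − K·H)·P̄ = [428/163 -120/163; -120/163 448/163]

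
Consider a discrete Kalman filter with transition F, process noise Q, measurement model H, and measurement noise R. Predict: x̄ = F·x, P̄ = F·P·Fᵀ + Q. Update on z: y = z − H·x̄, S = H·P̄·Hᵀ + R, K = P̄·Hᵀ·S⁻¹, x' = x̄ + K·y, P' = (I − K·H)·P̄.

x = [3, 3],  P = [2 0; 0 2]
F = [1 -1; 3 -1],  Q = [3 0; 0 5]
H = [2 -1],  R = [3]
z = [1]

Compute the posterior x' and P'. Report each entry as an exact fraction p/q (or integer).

x' = [7/4, 27/8]
P' = [11/2 41/4; 41/4 173/8]

x̄ = F·x = [0, 6]
P̄ = F·P·Fᵀ + Q = [7 8; 8 25]
y = z − H·x̄ = [7]
S = H·P̄·Hᵀ + R = [24]
K = P̄·Hᵀ·S⁻¹ = [1/4; -3/8]
x' = x̄ + K·y = [7/4, 27/8]
P' = (I − K·H)·P̄ = [11/2 41/4; 41/4 173/8]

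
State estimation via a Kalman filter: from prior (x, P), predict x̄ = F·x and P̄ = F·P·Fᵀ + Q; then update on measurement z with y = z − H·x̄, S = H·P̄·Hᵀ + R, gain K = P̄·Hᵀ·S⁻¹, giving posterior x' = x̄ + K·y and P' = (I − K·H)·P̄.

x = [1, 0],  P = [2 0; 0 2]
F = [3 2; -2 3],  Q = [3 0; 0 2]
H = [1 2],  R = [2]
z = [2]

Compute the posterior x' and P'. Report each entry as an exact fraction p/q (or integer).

x̄ = F·x = [3, -2]
P̄ = F·P·Fᵀ + Q = [29 0; 0 28]
y = z − H·x̄ = [3]
S = H·P̄·Hᵀ + R = [143]
K = P̄·Hᵀ·S⁻¹ = [29/143; 56/143]
x' = x̄ + K·y = [516/143, -118/143]
P' = (I − K·H)·P̄ = [3306/143 -1624/143; -1624/143 868/143]

x' = [516/143, -118/143]
P' = [3306/143 -1624/143; -1624/143 868/143]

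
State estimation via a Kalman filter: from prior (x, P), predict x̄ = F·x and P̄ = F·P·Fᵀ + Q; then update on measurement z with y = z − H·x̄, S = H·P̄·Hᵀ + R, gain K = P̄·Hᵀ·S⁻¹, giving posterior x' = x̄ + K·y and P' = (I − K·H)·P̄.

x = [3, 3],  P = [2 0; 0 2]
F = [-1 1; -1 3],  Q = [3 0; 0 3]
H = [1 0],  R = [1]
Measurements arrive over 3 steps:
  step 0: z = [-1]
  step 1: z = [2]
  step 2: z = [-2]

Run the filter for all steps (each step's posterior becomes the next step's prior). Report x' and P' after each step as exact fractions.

step 0: x̄ = F·x = [0, 6]
step 0: P̄ = F·P·Fᵀ + Q = [7 8; 8 23]
step 0: y = z − H·x̄ = [-1]
step 0: S = H·P̄·Hᵀ + R = [8]
step 0: K = P̄·Hᵀ·S⁻¹ = [7/8; 1]
step 0: x' = x̄ + K·y = [-7/8, 5]
step 0: P' = (I − K·H)·P̄ = [7/8 1; 1 15]
step 1: x̄ = F·x = [47/8, 127/8]
step 1: P̄ = F·P·Fᵀ + Q = [135/8 335/8; 335/8 1063/8]
step 1: y = z − H·x̄ = [-31/8]
step 1: S = H·P̄·Hᵀ + R = [143/8]
step 1: K = P̄·Hᵀ·S⁻¹ = [135/143; 335/143]
step 1: x' = x̄ + K·y = [317/143, 972/143]
step 1: P' = (I − K·H)·P̄ = [135/143 335/143; 335/143 4973/143]
step 2: x̄ = F·x = [655/143, 2599/143]
step 2: P̄ = F·P·Fᵀ + Q = [4867/143 13714/143; 13714/143 43311/143]
step 2: y = z − H·x̄ = [-941/143]
step 2: S = H·P̄·Hᵀ + R = [5010/143]
step 2: K = P̄·Hᵀ·S⁻¹ = [4867/5010; 6857/2505]
step 2: x' = x̄ + K·y = [-9079/5010, 406/2505]
step 2: P' = (I − K·H)·P̄ = [4867/5010 6857/2505; 6857/2505 101099/2505]

step 0: x' = [-7/8, 5], P' = [7/8 1; 1 15]
step 1: x' = [317/143, 972/143], P' = [135/143 335/143; 335/143 4973/143]
step 2: x' = [-9079/5010, 406/2505], P' = [4867/5010 6857/2505; 6857/2505 101099/2505]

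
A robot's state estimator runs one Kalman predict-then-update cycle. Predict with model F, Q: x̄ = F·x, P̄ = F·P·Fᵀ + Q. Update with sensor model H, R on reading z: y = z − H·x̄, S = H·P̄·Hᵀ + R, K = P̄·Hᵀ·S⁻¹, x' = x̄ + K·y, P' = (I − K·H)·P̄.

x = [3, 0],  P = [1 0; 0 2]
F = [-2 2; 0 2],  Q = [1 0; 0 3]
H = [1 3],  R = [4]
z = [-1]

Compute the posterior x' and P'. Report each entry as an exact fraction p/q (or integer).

x̄ = F·x = [-6, 0]
P̄ = F·P·Fᵀ + Q = [13 8; 8 11]
y = z − H·x̄ = [5]
S = H·P̄·Hᵀ + R = [164]
K = P̄·Hᵀ·S⁻¹ = [37/164; 1/4]
x' = x̄ + K·y = [-799/164, 5/4]
P' = (I − K·H)·P̄ = [763/164 -5/4; -5/4 3/4]

x' = [-799/164, 5/4]
P' = [763/164 -5/4; -5/4 3/4]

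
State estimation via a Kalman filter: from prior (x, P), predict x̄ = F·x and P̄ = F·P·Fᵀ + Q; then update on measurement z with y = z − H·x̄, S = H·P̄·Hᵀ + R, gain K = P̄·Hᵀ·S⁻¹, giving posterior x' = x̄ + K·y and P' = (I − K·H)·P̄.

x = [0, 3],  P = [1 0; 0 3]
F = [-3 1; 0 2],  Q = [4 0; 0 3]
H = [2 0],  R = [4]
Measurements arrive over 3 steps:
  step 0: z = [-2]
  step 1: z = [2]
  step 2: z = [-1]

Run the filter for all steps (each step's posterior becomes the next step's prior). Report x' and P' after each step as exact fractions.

step 0: x' = [-13/17, 78/17], P' = [16/17 6/17; 6/17 219/17]
step 1: x' = [128/103, 354/103], P' = [395/412 201/206; 201/206 3240/103]
step 2: x' = [-15991/32326, 106194/16163], P' = [15751/16163 23508/16163; 23508/16163 740877/16163]

step 0: x̄ = F·x = [3, 6]
step 0: P̄ = F·P·Fᵀ + Q = [16 6; 6 15]
step 0: y = z − H·x̄ = [-8]
step 0: S = H·P̄·Hᵀ + R = [68]
step 0: K = P̄·Hᵀ·S⁻¹ = [8/17; 3/17]
step 0: x' = x̄ + K·y = [-13/17, 78/17]
step 0: P' = (I − K·H)·P̄ = [16/17 6/17; 6/17 219/17]
step 1: x̄ = F·x = [117/17, 156/17]
step 1: P̄ = F·P·Fᵀ + Q = [395/17 402/17; 402/17 927/17]
step 1: y = z − H·x̄ = [-200/17]
step 1: S = H·P̄·Hᵀ + R = [1648/17]
step 1: K = P̄·Hᵀ·S⁻¹ = [395/824; 201/412]
step 1: x' = x̄ + K·y = [128/103, 354/103]
step 1: P' = (I − K·H)·P̄ = [395/412 201/206; 201/206 3240/103]
step 2: x̄ = F·x = [-30/103, 708/103]
step 2: P̄ = F·P·Fᵀ + Q = [15751/412 5877/103; 5877/103 13269/103]
step 2: y = z − H·x̄ = [-43/103]
step 2: S = H·P̄·Hᵀ + R = [16163/103]
step 2: K = P̄·Hᵀ·S⁻¹ = [15751/32326; 11754/16163]
step 2: x' = x̄ + K·y = [-15991/32326, 106194/16163]
step 2: P' = (I − K·H)·P̄ = [15751/16163 23508/16163; 23508/16163 740877/16163]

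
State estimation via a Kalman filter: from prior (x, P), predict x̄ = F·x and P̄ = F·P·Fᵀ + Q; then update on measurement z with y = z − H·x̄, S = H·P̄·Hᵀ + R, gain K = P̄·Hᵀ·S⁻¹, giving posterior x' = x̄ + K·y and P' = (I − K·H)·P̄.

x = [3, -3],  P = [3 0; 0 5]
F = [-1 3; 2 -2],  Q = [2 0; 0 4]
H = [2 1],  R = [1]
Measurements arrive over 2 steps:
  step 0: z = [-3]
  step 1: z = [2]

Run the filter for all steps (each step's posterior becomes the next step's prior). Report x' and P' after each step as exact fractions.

step 0: x̄ = F·x = [-12, 12]
step 0: P̄ = F·P·Fᵀ + Q = [50 -36; -36 36]
step 0: y = z − H·x̄ = [9]
step 0: S = H·P̄·Hᵀ + R = [93]
step 0: K = P̄·Hᵀ·S⁻¹ = [64/93; -12/31]
step 0: x' = x̄ + K·y = [-180/31, 264/31]
step 0: P' = (I − K·H)·P̄ = [554/93 -348/31; -348/31 684/31]
step 1: x̄ = F·x = [972/31, -888/31]
step 1: P̄ = F·P·Fᵀ + Q = [25472/93 -21772/93; -21772/93 19148/93]
step 1: y = z − H·x̄ = [-994/31]
step 1: S = H·P̄·Hᵀ + R = [11347/31]
step 1: K = P̄·Hᵀ·S⁻¹ = [9724/11347; -8132/11347]
step 1: x' = x̄ + K·y = [6284/1621, -9184/1621]
step 1: P' = (I − K·H)·P̄ = [172976/34041 -316780/34041; -316780/34041 609164/34041]

step 0: x' = [-180/31, 264/31], P' = [554/93 -348/31; -348/31 684/31]
step 1: x' = [6284/1621, -9184/1621], P' = [172976/34041 -316780/34041; -316780/34041 609164/34041]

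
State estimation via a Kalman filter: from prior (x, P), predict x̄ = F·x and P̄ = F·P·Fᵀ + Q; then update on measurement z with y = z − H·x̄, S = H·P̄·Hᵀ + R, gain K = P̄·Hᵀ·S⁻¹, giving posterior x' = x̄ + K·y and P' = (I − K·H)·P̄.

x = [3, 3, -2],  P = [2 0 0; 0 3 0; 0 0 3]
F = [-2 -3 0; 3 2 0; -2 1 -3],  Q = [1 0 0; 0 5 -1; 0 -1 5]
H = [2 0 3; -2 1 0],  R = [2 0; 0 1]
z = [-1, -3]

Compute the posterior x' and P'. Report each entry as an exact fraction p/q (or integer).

x̄ = F·x = [-15, 15, 3]
P̄ = F·P·Fᵀ + Q = [36 -30 -1; -30 35 -7; -1 -7 43]
y = z − H·x̄ = [20, -48]
S = H·P̄·Hᵀ + R = [521 -219; -219 300]
K = P̄·Hᵀ·S⁻¹ = [-78/5159 -1811/5159; -1165/36113 31756/108339; 12335/36113 25208/108339]
x' = x̄ + K·y = [7983/5159, 10299/36113, -48289/36113]
P' = (I − K·H)·P̄ = [912/737 10957/5159 -4308/5159; 10957/5159 491950/108339 -155728/108339; -4308/5159 -155728/108339 84982/108339]

x' = [7983/5159, 10299/36113, -48289/36113]
P' = [912/737 10957/5159 -4308/5159; 10957/5159 491950/108339 -155728/108339; -4308/5159 -155728/108339 84982/108339]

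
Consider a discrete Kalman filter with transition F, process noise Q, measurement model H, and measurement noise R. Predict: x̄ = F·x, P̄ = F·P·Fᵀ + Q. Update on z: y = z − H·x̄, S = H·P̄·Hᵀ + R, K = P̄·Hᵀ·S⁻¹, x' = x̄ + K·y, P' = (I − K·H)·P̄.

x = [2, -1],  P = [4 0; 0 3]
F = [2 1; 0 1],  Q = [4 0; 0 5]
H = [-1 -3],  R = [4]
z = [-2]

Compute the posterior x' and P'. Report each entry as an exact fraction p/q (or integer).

x̄ = F·x = [3, -1]
P̄ = F·P·Fᵀ + Q = [23 3; 3 8]
y = z − H·x̄ = [-2]
S = H·P̄·Hᵀ + R = [117]
K = P̄·Hᵀ·S⁻¹ = [-32/117; -3/13]
x' = x̄ + K·y = [415/117, -7/13]
P' = (I − K·H)·P̄ = [1667/117 -57/13; -57/13 23/13]

x' = [415/117, -7/13]
P' = [1667/117 -57/13; -57/13 23/13]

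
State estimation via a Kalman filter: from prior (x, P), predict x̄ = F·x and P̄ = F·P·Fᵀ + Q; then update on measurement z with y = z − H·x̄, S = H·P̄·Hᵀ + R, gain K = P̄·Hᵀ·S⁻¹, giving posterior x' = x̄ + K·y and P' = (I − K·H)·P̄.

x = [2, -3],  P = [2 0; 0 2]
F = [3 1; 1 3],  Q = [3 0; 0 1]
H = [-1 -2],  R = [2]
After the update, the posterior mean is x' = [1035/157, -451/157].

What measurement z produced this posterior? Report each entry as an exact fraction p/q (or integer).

x̄ = F·x = [3, -7]
P̄ = F·P·Fᵀ + Q = [23 12; 12 21]
S = H·P̄·Hᵀ + R = [157]
K = P̄·Hᵀ·S⁻¹ = [-47/157; -54/157]
x' − x̄ = [564/157, 648/157] = K·y
y = (KᵀK)⁻¹·Kᵀ·(x' − x̄) = [-12]
z = y + H·x̄ = [-12] + [11] = [-1]

z = [-1]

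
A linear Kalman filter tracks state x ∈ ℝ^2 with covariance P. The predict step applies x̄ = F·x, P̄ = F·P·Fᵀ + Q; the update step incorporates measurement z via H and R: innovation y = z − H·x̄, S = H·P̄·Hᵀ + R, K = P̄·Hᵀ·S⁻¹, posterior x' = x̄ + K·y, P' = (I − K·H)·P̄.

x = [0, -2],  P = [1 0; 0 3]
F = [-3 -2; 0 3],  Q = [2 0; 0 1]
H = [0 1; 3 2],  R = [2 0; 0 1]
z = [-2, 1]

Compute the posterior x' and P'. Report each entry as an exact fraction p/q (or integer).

x' = [151/82, -1765/779]
P' = [77/82 -51/41; -51/41 1454/779]

x̄ = F·x = [4, -6]
P̄ = F·P·Fᵀ + Q = [23 -18; -18 28]
y = z − H·x̄ = [4, 1]
S = H·P̄·Hᵀ + R = [30 2; 2 104]
K = P̄·Hᵀ·S⁻¹ = [-51/82 27/82; 727/779 1/779]
x' = x̄ + K·y = [151/82, -1765/779]
P' = (I − K·H)·P̄ = [77/82 -51/41; -51/41 1454/779]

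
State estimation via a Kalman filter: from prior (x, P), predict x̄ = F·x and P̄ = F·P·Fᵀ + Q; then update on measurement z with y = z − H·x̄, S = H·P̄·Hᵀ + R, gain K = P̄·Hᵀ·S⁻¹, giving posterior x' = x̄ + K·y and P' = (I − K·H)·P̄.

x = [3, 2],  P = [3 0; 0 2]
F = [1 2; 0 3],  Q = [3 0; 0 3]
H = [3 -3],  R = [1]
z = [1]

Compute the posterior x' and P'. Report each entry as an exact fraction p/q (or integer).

x' = [172/25, 327/50]
P' = [341/25 681/50; 681/50 1371/100]

x̄ = F·x = [7, 6]
P̄ = F·P·Fᵀ + Q = [14 12; 12 21]
y = z − H·x̄ = [-2]
S = H·P̄·Hᵀ + R = [100]
K = P̄·Hᵀ·S⁻¹ = [3/50; -27/100]
x' = x̄ + K·y = [172/25, 327/50]
P' = (I − K·H)·P̄ = [341/25 681/50; 681/50 1371/100]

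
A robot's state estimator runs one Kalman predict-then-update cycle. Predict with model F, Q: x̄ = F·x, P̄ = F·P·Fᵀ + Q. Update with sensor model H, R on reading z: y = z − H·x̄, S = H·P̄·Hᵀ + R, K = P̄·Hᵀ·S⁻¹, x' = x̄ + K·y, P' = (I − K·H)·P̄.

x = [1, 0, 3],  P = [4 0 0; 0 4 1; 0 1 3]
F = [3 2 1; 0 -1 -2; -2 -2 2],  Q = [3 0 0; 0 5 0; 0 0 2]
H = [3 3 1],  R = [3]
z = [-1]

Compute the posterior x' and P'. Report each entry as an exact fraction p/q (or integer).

x̄ = F·x = [6, -6, 4]
P̄ = F·P·Fᵀ + Q = [62 -19 -32; -19 25 -2; -32 -2 38]
y = z − H·x̄ = [-5]
S = H·P̄·Hᵀ + R = [278]
K = P̄·Hᵀ·S⁻¹ = [97/278; 8/139; -32/139]
x' = x̄ + K·y = [1183/278, -874/139, 716/139]
P' = (I − K·H)·P̄ = [7827/278 -3417/139 -1344/139; -3417/139 3347/139 234/139; -1344/139 234/139 3234/139]

x' = [1183/278, -874/139, 716/139]
P' = [7827/278 -3417/139 -1344/139; -3417/139 3347/139 234/139; -1344/139 234/139 3234/139]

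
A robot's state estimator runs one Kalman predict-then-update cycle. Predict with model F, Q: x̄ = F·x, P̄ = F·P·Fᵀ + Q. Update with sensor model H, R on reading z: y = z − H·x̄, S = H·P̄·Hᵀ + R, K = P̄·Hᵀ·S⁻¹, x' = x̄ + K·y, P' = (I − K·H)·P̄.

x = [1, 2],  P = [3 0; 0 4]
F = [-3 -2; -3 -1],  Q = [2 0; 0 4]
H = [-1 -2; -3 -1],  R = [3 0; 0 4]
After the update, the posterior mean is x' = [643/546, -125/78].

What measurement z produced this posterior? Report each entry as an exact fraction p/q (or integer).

z = [3, -3]

x̄ = F·x = [-7, -5]
P̄ = F·P·Fᵀ + Q = [45 35; 35 35]
S = H·P̄·Hᵀ + R = [328 450; 450 654]
K = P̄·Hᵀ·S⁻¹ = [215/2002 -2005/6006; -135/286 95/858]
x' − x̄ = [4465/546, 265/78] = K·y
y = (KᵀK)⁻¹·Kᵀ·(x' − x̄) = [-14, -29]
z = y + H·x̄ = [-14, -29] + [17, 26] = [3, -3]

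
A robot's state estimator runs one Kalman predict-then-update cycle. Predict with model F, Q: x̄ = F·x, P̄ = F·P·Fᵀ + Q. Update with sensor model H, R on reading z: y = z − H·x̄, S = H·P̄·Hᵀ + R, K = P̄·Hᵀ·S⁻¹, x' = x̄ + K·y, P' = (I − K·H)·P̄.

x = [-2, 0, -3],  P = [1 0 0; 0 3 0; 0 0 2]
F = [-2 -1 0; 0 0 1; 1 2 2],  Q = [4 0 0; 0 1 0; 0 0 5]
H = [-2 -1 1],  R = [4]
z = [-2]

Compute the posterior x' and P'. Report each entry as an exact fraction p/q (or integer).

x' = [74/101, -292/101, -390/101]
P' = [211/101 30/101 332/101; 30/101 302/101 366/101; 332/101 366/101 1182/101]

x̄ = F·x = [4, -3, -8]
P̄ = F·P·Fᵀ + Q = [11 0 -8; 0 3 4; -8 4 26]
y = z − H·x̄ = [11]
S = H·P̄·Hᵀ + R = [101]
K = P̄·Hᵀ·S⁻¹ = [-30/101; 1/101; 38/101]
x' = x̄ + K·y = [74/101, -292/101, -390/101]
P' = (I − K·H)·P̄ = [211/101 30/101 332/101; 30/101 302/101 366/101; 332/101 366/101 1182/101]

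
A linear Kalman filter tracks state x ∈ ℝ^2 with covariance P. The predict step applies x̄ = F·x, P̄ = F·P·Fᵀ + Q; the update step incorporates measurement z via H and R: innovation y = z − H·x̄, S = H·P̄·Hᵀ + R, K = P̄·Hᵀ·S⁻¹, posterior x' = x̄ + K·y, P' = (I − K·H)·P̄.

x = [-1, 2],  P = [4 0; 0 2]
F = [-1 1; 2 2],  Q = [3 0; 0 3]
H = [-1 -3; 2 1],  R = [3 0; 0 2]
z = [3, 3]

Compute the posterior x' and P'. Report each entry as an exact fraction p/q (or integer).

x̄ = F·x = [3, 2]
P̄ = F·P·Fᵀ + Q = [9 -4; -4 27]
y = z − H·x̄ = [12, -5]
S = H·P̄·Hᵀ + R = [231 -71; -71 49]
K = P̄·Hᵀ·S⁻¹ = [1141/6278 3447/6278; -1212/3139 -539/3139]
x' = x̄ + K·y = [15291/6278, -5571/3139]
P' = (I − K·H)·P̄ = [4821/6278 -1374/3139; -1374/3139 1670/3139]

x' = [15291/6278, -5571/3139]
P' = [4821/6278 -1374/3139; -1374/3139 1670/3139]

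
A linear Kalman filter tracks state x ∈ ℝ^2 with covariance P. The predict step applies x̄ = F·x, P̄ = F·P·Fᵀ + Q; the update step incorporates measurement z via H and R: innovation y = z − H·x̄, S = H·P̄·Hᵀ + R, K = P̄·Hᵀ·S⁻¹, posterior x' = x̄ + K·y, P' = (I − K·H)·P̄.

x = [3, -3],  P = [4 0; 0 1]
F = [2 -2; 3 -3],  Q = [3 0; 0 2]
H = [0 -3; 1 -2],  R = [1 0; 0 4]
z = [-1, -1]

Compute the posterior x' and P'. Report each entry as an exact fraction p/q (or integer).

x̄ = F·x = [12, 18]
P̄ = F·P·Fᵀ + Q = [23 30; 30 47]
y = z − H·x̄ = [53, 23]
S = H·P̄·Hᵀ + R = [424 192; 192 95]
K = P̄·Hᵀ·S⁻¹ = [-723/1708 199/427; -1107/3416 -8/427]
x' = x̄ + K·y = [485/1708, 1345/3416]
P' = (I − K·H)·P̄ = [1833/854 241/1708; 241/1708 369/3416]

x' = [485/1708, 1345/3416]
P' = [1833/854 241/1708; 241/1708 369/3416]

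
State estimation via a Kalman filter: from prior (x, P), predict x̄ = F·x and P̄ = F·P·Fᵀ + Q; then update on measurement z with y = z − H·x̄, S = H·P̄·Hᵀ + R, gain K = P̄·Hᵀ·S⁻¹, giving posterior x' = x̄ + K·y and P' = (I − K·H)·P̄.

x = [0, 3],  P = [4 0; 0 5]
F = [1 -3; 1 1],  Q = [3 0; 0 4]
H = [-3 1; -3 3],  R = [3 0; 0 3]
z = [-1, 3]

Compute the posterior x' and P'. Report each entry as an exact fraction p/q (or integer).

x' = [6077/7993, 13517/7993]
P' = [5706/7993 6627/7993; 6627/7993 10029/7993]

x̄ = F·x = [-9, 3]
P̄ = F·P·Fᵀ + Q = [52 -11; -11 13]
y = z − H·x̄ = [-31, -33]
S = H·P̄·Hᵀ + R = [550 639; 639 786]
K = P̄·Hᵀ·S⁻¹ = [-3497/7993 921/7993; -3284/7993 3402/7993]
x' = x̄ + K·y = [6077/7993, 13517/7993]
P' = (I − K·H)·P̄ = [5706/7993 6627/7993; 6627/7993 10029/7993]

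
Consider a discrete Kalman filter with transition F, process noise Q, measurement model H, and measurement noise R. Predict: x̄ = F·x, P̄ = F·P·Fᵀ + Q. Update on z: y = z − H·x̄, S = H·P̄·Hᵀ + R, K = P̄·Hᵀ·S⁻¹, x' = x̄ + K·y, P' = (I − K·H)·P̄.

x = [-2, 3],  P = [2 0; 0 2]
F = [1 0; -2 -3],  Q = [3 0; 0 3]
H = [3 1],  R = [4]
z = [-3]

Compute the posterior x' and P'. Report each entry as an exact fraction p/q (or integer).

x̄ = F·x = [-2, -5]
P̄ = F·P·Fᵀ + Q = [5 -4; -4 29]
y = z − H·x̄ = [8]
S = H·P̄·Hᵀ + R = [54]
K = P̄·Hᵀ·S⁻¹ = [11/54; 17/54]
x' = x̄ + K·y = [-10/27, -67/27]
P' = (I − K·H)·P̄ = [149/54 -403/54; -403/54 1277/54]

x' = [-10/27, -67/27]
P' = [149/54 -403/54; -403/54 1277/54]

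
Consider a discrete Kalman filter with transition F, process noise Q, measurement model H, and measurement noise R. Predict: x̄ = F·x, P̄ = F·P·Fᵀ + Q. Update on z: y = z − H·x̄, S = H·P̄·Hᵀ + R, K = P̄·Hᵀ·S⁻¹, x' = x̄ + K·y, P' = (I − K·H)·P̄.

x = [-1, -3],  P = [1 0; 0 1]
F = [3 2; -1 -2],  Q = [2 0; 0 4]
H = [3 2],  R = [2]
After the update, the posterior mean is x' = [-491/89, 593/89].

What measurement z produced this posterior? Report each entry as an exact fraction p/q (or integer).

z = [-3]

x̄ = F·x = [-9, 7]
P̄ = F·P·Fᵀ + Q = [15 -7; -7 9]
S = H·P̄·Hᵀ + R = [89]
K = P̄·Hᵀ·S⁻¹ = [31/89; -3/89]
x' − x̄ = [310/89, -30/89] = K·y
y = (KᵀK)⁻¹·Kᵀ·(x' − x̄) = [10]
z = y + H·x̄ = [10] + [-13] = [-3]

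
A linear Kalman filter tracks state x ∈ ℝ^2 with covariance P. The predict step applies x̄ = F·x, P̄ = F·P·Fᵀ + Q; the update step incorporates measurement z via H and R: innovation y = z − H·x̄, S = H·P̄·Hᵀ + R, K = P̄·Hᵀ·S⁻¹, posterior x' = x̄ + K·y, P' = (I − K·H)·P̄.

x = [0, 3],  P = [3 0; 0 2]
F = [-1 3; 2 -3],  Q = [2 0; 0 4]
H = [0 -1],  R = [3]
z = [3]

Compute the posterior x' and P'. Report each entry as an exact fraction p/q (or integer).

x̄ = F·x = [9, -9]
P̄ = F·P·Fᵀ + Q = [23 -24; -24 34]
y = z − H·x̄ = [-6]
S = H·P̄·Hᵀ + R = [37]
K = P̄·Hᵀ·S⁻¹ = [24/37; -34/37]
x' = x̄ + K·y = [189/37, -129/37]
P' = (I − K·H)·P̄ = [275/37 -72/37; -72/37 102/37]

x' = [189/37, -129/37]
P' = [275/37 -72/37; -72/37 102/37]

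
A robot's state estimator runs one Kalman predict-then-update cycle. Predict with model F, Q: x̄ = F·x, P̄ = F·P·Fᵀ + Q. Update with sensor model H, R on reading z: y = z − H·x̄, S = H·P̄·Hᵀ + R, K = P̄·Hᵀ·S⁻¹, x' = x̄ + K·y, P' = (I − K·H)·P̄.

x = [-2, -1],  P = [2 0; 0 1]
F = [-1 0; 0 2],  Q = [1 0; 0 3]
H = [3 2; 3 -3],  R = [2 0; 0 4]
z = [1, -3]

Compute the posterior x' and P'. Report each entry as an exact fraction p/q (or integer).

x' = [-5/59, 122/177]
P' = [246/1711 -42/1711; -42/1711 1190/5133]

x̄ = F·x = [2, -2]
P̄ = F·P·Fᵀ + Q = [3 0; 0 7]
y = z − H·x̄ = [-1, -15]
S = H·P̄·Hᵀ + R = [57 -15; -15 94]
K = P̄·Hᵀ·S⁻¹ = [327/1711 216/1711; 1001/5133 -329/1711]
x' = x̄ + K·y = [-5/59, 122/177]
P' = (I − K·H)·P̄ = [246/1711 -42/1711; -42/1711 1190/5133]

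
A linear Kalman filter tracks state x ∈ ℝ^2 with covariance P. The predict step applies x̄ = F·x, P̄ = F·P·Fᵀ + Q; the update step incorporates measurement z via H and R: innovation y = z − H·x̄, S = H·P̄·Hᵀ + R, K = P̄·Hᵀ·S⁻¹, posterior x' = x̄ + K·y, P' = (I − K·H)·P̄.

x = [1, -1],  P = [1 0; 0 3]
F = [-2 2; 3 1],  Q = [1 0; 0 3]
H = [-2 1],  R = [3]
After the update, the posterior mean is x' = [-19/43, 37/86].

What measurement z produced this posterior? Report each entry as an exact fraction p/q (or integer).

x̄ = F·x = [-4, 2]
P̄ = F·P·Fᵀ + Q = [17 0; 0 15]
S = H·P̄·Hᵀ + R = [86]
K = P̄·Hᵀ·S⁻¹ = [-17/43; 15/86]
x' − x̄ = [153/43, -135/86] = K·y
y = (KᵀK)⁻¹·Kᵀ·(x' − x̄) = [-9]
z = y + H·x̄ = [-9] + [10] = [1]

z = [1]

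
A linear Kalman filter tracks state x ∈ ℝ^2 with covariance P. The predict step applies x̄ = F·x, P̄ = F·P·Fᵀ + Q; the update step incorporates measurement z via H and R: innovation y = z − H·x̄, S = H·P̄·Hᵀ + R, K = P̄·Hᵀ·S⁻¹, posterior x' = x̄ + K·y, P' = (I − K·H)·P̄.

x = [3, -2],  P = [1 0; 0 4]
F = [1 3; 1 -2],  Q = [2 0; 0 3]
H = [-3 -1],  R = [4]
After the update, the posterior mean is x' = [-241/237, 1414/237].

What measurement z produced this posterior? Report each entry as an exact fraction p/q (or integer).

x̄ = F·x = [-3, 7]
P̄ = F·P·Fᵀ + Q = [39 -23; -23 20]
S = H·P̄·Hᵀ + R = [237]
K = P̄·Hᵀ·S⁻¹ = [-94/237; 49/237]
x' − x̄ = [470/237, -245/237] = K·y
y = (KᵀK)⁻¹·Kᵀ·(x' − x̄) = [-5]
z = y + H·x̄ = [-5] + [2] = [-3]

z = [-3]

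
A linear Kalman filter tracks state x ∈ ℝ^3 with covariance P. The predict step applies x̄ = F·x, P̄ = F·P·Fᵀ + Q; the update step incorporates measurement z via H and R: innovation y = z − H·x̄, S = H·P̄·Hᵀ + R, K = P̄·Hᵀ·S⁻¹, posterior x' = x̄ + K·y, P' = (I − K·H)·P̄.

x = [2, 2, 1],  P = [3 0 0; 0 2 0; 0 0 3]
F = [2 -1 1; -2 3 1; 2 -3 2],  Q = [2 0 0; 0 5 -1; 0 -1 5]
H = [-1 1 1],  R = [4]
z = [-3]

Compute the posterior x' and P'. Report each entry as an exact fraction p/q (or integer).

x̄ = F·x = [3, 3, 0]
P̄ = F·P·Fᵀ + Q = [19 -15 24; -15 38 -25; 24 -25 47]
y = z − H·x̄ = [-3]
S = H·P̄·Hᵀ + R = [40]
K = P̄·Hᵀ·S⁻¹ = [-1/4; 7/10; -1/20]
x' = x̄ + K·y = [15/4, 9/10, 3/20]
P' = (I − K·H)·P̄ = [33/2 -8 47/2; -8 92/5 -118/5; 47/2 -118/5 469/10]

x' = [15/4, 9/10, 3/20]
P' = [33/2 -8 47/2; -8 92/5 -118/5; 47/2 -118/5 469/10]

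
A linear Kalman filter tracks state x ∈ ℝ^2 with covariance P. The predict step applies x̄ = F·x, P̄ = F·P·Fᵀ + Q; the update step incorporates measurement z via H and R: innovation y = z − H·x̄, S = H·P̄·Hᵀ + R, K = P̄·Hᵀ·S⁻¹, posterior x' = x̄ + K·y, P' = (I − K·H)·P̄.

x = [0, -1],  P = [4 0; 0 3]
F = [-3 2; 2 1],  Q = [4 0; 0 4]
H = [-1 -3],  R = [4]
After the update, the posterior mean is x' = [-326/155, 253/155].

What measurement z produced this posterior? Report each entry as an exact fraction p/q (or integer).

z = [-3]

x̄ = F·x = [-2, -1]
P̄ = F·P·Fᵀ + Q = [52 -18; -18 23]
S = H·P̄·Hᵀ + R = [155]
K = P̄·Hᵀ·S⁻¹ = [2/155; -51/155]
x' − x̄ = [-16/155, 408/155] = K·y
y = (KᵀK)⁻¹·Kᵀ·(x' − x̄) = [-8]
z = y + H·x̄ = [-8] + [5] = [-3]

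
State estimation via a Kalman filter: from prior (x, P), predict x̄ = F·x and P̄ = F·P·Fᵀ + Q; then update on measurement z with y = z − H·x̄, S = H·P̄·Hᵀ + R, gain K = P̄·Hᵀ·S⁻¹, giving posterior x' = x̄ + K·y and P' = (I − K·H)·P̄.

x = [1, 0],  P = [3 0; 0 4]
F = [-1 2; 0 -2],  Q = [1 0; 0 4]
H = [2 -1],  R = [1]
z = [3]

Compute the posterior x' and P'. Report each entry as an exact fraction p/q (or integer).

x̄ = F·x = [-1, 0]
P̄ = F·P·Fᵀ + Q = [20 -16; -16 20]
y = z − H·x̄ = [5]
S = H·P̄·Hᵀ + R = [165]
K = P̄·Hᵀ·S⁻¹ = [56/165; -52/165]
x' = x̄ + K·y = [23/33, -52/33]
P' = (I − K·H)·P̄ = [164/165 272/165; 272/165 596/165]

x' = [23/33, -52/33]
P' = [164/165 272/165; 272/165 596/165]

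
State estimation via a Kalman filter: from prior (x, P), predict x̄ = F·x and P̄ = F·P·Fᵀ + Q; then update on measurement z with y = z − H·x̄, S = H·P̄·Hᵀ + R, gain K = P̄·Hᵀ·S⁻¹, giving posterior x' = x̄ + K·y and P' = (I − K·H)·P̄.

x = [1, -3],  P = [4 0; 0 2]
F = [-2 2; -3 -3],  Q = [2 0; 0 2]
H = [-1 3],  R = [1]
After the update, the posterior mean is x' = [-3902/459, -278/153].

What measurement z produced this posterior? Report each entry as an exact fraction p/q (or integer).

z = [3]

x̄ = F·x = [-8, 6]
P̄ = F·P·Fᵀ + Q = [26 12; 12 56]
S = H·P̄·Hᵀ + R = [459]
K = P̄·Hᵀ·S⁻¹ = [10/459; 52/153]
x' − x̄ = [-230/459, -1196/153] = K·y
y = (KᵀK)⁻¹·Kᵀ·(x' − x̄) = [-23]
z = y + H·x̄ = [-23] + [26] = [3]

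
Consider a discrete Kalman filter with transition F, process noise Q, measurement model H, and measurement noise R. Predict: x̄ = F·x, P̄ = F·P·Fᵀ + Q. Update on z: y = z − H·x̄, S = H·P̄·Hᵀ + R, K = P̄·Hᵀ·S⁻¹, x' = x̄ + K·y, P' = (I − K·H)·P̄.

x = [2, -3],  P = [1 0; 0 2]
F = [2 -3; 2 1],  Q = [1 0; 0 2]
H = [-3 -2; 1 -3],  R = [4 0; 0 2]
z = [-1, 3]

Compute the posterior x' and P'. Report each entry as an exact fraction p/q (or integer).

x̄ = F·x = [13, 1]
P̄ = F·P·Fᵀ + Q = [23 -2; -2 8]
y = z − H·x̄ = [40, -7]
S = H·P̄·Hᵀ + R = [219 -35; -35 109]
K = P̄·Hᵀ·S⁻¹ = [-3035/11323 2038/11323; -1000/11323 -3022/11323]
x' = x̄ + K·y = [11533/11323, -7523/11323]
P' = (I − K·H)·P̄ = [4052/11323 -8/11323; -8/11323 2012/11323]

x' = [11533/11323, -7523/11323]
P' = [4052/11323 -8/11323; -8/11323 2012/11323]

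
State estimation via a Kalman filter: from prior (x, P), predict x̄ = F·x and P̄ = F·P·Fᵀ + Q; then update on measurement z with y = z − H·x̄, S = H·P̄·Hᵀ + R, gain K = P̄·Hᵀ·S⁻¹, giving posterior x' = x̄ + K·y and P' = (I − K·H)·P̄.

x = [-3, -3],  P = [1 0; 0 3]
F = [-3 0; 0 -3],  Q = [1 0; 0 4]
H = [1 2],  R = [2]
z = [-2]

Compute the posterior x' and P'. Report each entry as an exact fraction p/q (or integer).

x̄ = F·x = [9, 9]
P̄ = F·P·Fᵀ + Q = [10 0; 0 31]
y = z − H·x̄ = [-29]
S = H·P̄·Hᵀ + R = [136]
K = P̄·Hᵀ·S⁻¹ = [5/68; 31/68]
x' = x̄ + K·y = [467/68, -287/68]
P' = (I − K·H)·P̄ = [315/34 -155/34; -155/34 93/34]

x' = [467/68, -287/68]
P' = [315/34 -155/34; -155/34 93/34]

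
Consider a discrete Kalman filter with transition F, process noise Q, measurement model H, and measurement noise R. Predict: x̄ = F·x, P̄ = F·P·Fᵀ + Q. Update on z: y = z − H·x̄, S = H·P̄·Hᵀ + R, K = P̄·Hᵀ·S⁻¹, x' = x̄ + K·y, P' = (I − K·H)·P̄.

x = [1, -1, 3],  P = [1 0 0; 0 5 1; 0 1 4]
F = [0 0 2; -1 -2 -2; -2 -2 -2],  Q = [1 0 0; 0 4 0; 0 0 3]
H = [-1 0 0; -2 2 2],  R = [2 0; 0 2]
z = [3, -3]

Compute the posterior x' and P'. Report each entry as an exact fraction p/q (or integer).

x̄ = F·x = [6, -5, -6]
P̄ = F·P·Fᵀ + Q = [17 -20 -20; -20 49 46; -20 46 51]
y = z − H·x̄ = [9, 31]
S = H·P̄·Hᵀ + R = [19 114; 114 1158]
K = P̄·Hᵀ·S⁻¹ = [-1115/1501 -2/79; -510/1501 55/237; -586/1501 19/79]
x' = x̄ + K·y = [-2207/1501, -3890/4503, -3089/1501]
P' = (I − K·H)·P̄ = [2230/1501 1020/1501 1172/1501; 1020/1501 10897/4503 -2264/1501; 1172/1501 -2264/1501 3797/1501]

x' = [-2207/1501, -3890/4503, -3089/1501]
P' = [2230/1501 1020/1501 1172/1501; 1020/1501 10897/4503 -2264/1501; 1172/1501 -2264/1501 3797/1501]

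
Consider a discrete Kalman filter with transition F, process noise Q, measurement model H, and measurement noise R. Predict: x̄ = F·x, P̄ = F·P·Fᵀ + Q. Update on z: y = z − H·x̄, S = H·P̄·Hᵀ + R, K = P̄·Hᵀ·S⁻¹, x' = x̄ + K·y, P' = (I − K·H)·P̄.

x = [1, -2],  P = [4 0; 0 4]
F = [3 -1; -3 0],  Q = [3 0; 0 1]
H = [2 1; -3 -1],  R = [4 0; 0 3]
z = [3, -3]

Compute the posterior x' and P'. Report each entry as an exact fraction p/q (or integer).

x' = [43/46, 372/667]
P' = [89/46 -99/23; -99/23 7302/667]

x̄ = F·x = [5, -3]
P̄ = F·P·Fᵀ + Q = [43 -36; -36 37]
y = z − H·x̄ = [-4, 9]
S = H·P̄·Hᵀ + R = [69 -115; -115 211]
K = P̄·Hᵀ·S⁻¹ = [-5/46 -1/2; 390/667 19/29]
x' = x̄ + K·y = [43/46, 372/667]
P' = (I − K·H)·P̄ = [89/46 -99/23; -99/23 7302/667]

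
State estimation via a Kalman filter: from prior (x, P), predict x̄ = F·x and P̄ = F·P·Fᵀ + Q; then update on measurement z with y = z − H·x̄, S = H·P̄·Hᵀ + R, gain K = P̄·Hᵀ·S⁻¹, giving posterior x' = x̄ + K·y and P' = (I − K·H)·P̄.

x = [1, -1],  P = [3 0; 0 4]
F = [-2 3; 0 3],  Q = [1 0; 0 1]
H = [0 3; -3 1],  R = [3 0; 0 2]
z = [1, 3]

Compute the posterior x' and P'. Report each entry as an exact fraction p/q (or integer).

x' = [-4373/4815, 4574/14445]
P' = [413/1605 541/4815; 541/4815 4727/14445]

x̄ = F·x = [-5, -3]
P̄ = F·P·Fᵀ + Q = [49 36; 36 37]
y = z − H·x̄ = [10, -9]
S = H·P̄·Hᵀ + R = [336 -213; -213 264]
K = P̄·Hᵀ·S⁻¹ = [541/4815 -1588/4815; 4727/14445 -71/14445]
x' = x̄ + K·y = [-4373/4815, 4574/14445]
P' = (I − K·H)·P̄ = [413/1605 541/4815; 541/4815 4727/14445]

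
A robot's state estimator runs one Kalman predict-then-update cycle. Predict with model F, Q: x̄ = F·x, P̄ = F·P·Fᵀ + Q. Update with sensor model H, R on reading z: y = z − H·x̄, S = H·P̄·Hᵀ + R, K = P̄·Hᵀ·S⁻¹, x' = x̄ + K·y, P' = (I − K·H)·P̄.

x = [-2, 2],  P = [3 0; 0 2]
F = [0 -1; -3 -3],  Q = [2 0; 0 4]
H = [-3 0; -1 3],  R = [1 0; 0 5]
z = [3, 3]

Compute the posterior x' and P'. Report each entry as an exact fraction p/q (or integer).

x̄ = F·x = [-2, 0]
P̄ = F·P·Fᵀ + Q = [4 6; 6 49]
y = z − H·x̄ = [-3, 1]
S = H·P̄·Hᵀ + R = [37 -42; -42 414]
K = P̄·Hᵀ·S⁻¹ = [-730/2259 7/6777; -85/753 1487/4518]
x' = x̄ + K·y = [-6977/6777, 3017/4518]
P' = (I − K·H)·P̄ = [730/6777 85/2259; 85/2259 845/1506]

x' = [-6977/6777, 3017/4518]
P' = [730/6777 85/2259; 85/2259 845/1506]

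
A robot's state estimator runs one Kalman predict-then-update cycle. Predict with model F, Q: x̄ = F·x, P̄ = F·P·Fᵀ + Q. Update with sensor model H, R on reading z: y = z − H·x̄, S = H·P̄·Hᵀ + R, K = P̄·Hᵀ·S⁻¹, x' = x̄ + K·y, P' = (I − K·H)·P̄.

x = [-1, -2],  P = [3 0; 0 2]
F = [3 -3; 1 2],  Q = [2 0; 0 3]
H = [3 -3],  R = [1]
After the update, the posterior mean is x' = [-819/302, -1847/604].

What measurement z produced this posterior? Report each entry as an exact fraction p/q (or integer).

z = [1]

x̄ = F·x = [3, -5]
P̄ = F·P·Fᵀ + Q = [47 -3; -3 14]
S = H·P̄·Hᵀ + R = [604]
K = P̄·Hᵀ·S⁻¹ = [75/302; -51/604]
x' − x̄ = [-1725/302, 1173/604] = K·y
y = (KᵀK)⁻¹·Kᵀ·(x' − x̄) = [-23]
z = y + H·x̄ = [-23] + [24] = [1]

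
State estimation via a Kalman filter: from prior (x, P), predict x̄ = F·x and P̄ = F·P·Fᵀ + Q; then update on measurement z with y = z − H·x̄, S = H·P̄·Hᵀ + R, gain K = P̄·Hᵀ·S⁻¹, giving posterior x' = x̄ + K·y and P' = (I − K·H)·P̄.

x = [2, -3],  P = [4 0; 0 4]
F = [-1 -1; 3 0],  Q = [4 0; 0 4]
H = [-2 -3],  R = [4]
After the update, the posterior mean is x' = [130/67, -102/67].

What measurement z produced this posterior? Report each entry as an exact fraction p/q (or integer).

z = [1]

x̄ = F·x = [1, 6]
P̄ = F·P·Fᵀ + Q = [12 -12; -12 40]
S = H·P̄·Hᵀ + R = [268]
K = P̄·Hᵀ·S⁻¹ = [3/67; -24/67]
x' − x̄ = [63/67, -504/67] = K·y
y = (KᵀK)⁻¹·Kᵀ·(x' − x̄) = [21]
z = y + H·x̄ = [21] + [-20] = [1]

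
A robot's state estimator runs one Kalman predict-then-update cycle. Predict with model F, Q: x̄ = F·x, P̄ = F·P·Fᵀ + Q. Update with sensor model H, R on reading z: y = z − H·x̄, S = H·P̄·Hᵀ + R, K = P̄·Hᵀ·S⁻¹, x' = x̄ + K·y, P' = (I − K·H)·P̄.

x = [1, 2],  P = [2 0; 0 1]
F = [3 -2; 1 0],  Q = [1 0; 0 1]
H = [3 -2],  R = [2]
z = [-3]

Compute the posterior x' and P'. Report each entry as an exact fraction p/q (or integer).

x̄ = F·x = [-1, 1]
P̄ = F·P·Fᵀ + Q = [23 6; 6 3]
y = z − H·x̄ = [2]
S = H·P̄·Hᵀ + R = [149]
K = P̄·Hᵀ·S⁻¹ = [57/149; 12/149]
x' = x̄ + K·y = [-35/149, 173/149]
P' = (I − K·H)·P̄ = [178/149 210/149; 210/149 303/149]

x' = [-35/149, 173/149]
P' = [178/149 210/149; 210/149 303/149]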